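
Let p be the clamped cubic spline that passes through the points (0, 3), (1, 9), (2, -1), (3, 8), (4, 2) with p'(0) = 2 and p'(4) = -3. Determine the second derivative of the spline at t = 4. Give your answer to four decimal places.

30.3571

Let σ_i = p''(x_i). Step sizes h_i = 1, 1, 1, 1; slopes of the chords Δ_i = (y_(i+1) - y_i)/h_i = 6, -10, 9, -6.
  1·σ_0 + 4·σ_1 + 1·σ_2 = 6(Δ_1 - Δ_0) = -96
  1·σ_1 + 4·σ_2 + 1·σ_3 = 6(Δ_2 - Δ_1) = 114
  1·σ_2 + 4·σ_3 + 1·σ_4 = 6(Δ_3 - Δ_2) = -90
Clamped end conditions give two more equations: 2h_0·σ_0 + h_0·σ_1 = 6(Δ_0 - p'(0)) = 24 and h_3·σ_3 + 2h_3·σ_4 = 6(p'(4) - Δ_3) = 18.
Solving the tridiagonal system: σ_0 = 485/14, σ_1 = -317/7, σ_2 = 101/2, σ_3 = -299/7, σ_4 = 425/14.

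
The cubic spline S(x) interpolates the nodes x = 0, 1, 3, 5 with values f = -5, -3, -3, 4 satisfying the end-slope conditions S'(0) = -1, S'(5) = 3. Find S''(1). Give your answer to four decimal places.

Put σ_i = S'' at the i-th knot. Here h = (1, 2, 2) and Δ = (2, 0, 7/2), so the interior equations h_(i-1)·σ_(i-1) + 2(h_(i-1)+h_i)·σ_i + h_i·σ_(i+1) = 6(Δ_i − Δ_(i-1)) read
  1·σ_0 + 6·σ_1 + 2·σ_2 = 6(Δ_1 - Δ_0) = -12
  2·σ_1 + 8·σ_2 + 2·σ_3 = 6(Δ_2 - Δ_1) = 21
Clamped end conditions give two more equations: 2h_0·σ_0 + h_0·σ_1 = 6(Δ_0 - S'(0)) = 18 and h_2·σ_2 + 2h_2·σ_3 = 6(S'(5) - Δ_2) = -3.
Forward elimination and back-substitution give σ_0 = 271/23, σ_1 = -128/23, σ_2 = 221/46, σ_3 = -145/46.

-5.5652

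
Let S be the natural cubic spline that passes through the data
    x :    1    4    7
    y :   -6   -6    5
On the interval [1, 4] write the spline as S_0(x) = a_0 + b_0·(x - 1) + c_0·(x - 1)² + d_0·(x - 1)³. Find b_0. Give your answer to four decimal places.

Write M_i for S''(x_i). With h_i = 3, 3 and divided differences Δ_i = 0, 11/3, the continuity of S' gives the tridiagonal system
  3·M_0 + 12·M_1 + 3·M_2 = 6(Δ_1 - Δ_0) = 22
Natural end conditions: M_0 = M_2 = 0.
Solving the tridiagonal system: M_0 = 0, M_1 = 11/6, M_2 = 0.
On [1, 4], with S_0(x) = a_0 + b_0·(x - 1) + c_0·(x - 1)² + d_0·(x - 1)³: c_0 = M_0/2 = 0, d_0 = (M_1 - M_0)/(6h_0) = 11/108, b_0 = Δ_0 - h_0(2M_0 + M_1)/6 = -11/12.

-0.9167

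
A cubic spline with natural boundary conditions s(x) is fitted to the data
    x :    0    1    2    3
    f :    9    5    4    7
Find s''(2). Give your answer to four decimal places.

Put M_i = s'' at the i-th knot. Here h = (1, 1, 1) and Δ = (-4, -1, 3), so the interior equations h_(i-1)·M_(i-1) + 2(h_(i-1)+h_i)·M_i + h_i·M_(i+1) = 6(Δ_i − Δ_(i-1)) read
  1·M_0 + 4·M_1 + 1·M_2 = 6(Δ_1 - Δ_0) = 18
  1·M_1 + 4·M_2 + 1·M_3 = 6(Δ_2 - Δ_1) = 24
Natural end conditions: M_0 = M_3 = 0.
Solving: M_0 = 0, M_1 = 16/5, M_2 = 26/5, M_3 = 0.

5.2000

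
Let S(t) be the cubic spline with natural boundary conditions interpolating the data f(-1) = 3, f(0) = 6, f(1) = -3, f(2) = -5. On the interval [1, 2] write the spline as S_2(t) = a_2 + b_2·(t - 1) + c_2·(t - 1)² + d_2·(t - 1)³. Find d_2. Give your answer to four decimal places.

-2.6667

Let σ_i = S''(x_i). Step sizes h_i = 1, 1, 1; slopes of the chords Δ_i = (y_(i+1) - y_i)/h_i = 3, -9, -2.
  1·σ_0 + 4·σ_1 + 1·σ_2 = 6(Δ_1 - Δ_0) = -72
  1·σ_1 + 4·σ_2 + 1·σ_3 = 6(Δ_2 - Δ_1) = 42
Natural end conditions: σ_0 = σ_3 = 0.
Forward elimination and back-substitution give σ_0 = 0, σ_1 = -22, σ_2 = 16, σ_3 = 0.
On [1, 2], with S_2(t) = a_2 + b_2·(t - 1) + c_2·(t - 1)² + d_2·(t - 1)³: c_2 = σ_2/2 = 8, d_2 = (σ_3 - σ_2)/(6h_2) = -8/3, b_2 = Δ_2 - h_2(2σ_2 + σ_3)/6 = -22/3.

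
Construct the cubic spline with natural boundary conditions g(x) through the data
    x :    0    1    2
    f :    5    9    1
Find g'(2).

Put M_i = g'' at the i-th knot. Here h = (1, 1) and Δ = (4, -8), so the interior equations h_(i-1)·M_(i-1) + 2(h_(i-1)+h_i)·M_i + h_i·M_(i+1) = 6(Δ_i − Δ_(i-1)) read
  1·M_0 + 4·M_1 + 1·M_2 = 6(Δ_1 - Δ_0) = -72
Natural end conditions: M_0 = M_2 = 0.
Solving: M_0 = 0, M_1 = -18, M_2 = 0.
On [1, 2], g'(x) = b_1 + 2c_1·(x - 1) + 3d_1·(x - 1)² with b_1 = Δ_1 - h_1(2M_1 + M_2)/6 = -2, c_1 = M_1/2 = -9, d_1 = (M_2 - M_1)/(6h_1) = 3. So g'(2) = -11.

-11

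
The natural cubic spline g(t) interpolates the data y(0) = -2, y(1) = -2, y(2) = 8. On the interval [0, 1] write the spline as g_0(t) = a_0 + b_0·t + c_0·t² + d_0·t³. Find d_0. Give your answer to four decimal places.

2.5000

Write m_i for g''(x_i). With h_i = 1, 1 and divided differences Δ_i = 0, 10, the continuity of g' gives the tridiagonal system
  1·m_0 + 4·m_1 + 1·m_2 = 6(Δ_1 - Δ_0) = 60
Natural end conditions: m_0 = m_2 = 0.
Solving: m_0 = 0, m_1 = 15, m_2 = 0.
On [0, 1], with g_0(t) = a_0 + b_0·t + c_0·t² + d_0·t³: c_0 = m_0/2 = 0, d_0 = (m_1 - m_0)/(6h_0) = 5/2, b_0 = Δ_0 - h_0(2m_0 + m_1)/6 = -5/2.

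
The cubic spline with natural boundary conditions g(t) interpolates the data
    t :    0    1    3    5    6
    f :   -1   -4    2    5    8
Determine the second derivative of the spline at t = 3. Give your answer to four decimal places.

-3.6000

Put σ_i = g'' at the i-th knot. Here h = (1, 2, 2, 1) and Δ = (-3, 3, 3/2, 3), so the interior equations h_(i-1)·σ_(i-1) + 2(h_(i-1)+h_i)·σ_i + h_i·σ_(i+1) = 6(Δ_i − Δ_(i-1)) read
  1·σ_0 + 6·σ_1 + 2·σ_2 = 6(Δ_1 - Δ_0) = 36
  2·σ_1 + 8·σ_2 + 2·σ_3 = 6(Δ_2 - Δ_1) = -9
  2·σ_2 + 6·σ_3 + 1·σ_4 = 6(Δ_3 - Δ_2) = 9
Natural end conditions: σ_0 = σ_4 = 0.
Hence σ_0 = 0, σ_1 = 36/5, σ_2 = -18/5, σ_3 = 27/10, σ_4 = 0.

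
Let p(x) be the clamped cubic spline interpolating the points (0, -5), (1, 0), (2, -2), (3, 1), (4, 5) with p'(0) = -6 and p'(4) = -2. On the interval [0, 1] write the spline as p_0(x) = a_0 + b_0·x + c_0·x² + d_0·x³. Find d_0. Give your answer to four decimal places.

With M_i denoting the second derivative at x_i, h_i = 1, 1, 1, 1, and Δ_i = (y_(i+1) − y_i)/h_i = 5, -2, 3, 4:
  1·M_0 + 4·M_1 + 1·M_2 = 6(Δ_1 - Δ_0) = -42
  1·M_1 + 4·M_2 + 1·M_3 = 6(Δ_2 - Δ_1) = 30
  1·M_2 + 4·M_3 + 1·M_4 = 6(Δ_3 - Δ_2) = 6
Clamped end conditions give two more equations: 2h_0·M_0 + h_0·M_1 = 6(Δ_0 - p'(0)) = 66 and h_3·M_3 + 2h_3·M_4 = 6(p'(4) - Δ_3) = -36.
Forward elimination and back-substitution give M_0 = 319/7, M_1 = -176/7, M_2 = 13, M_3 = 22/7, M_4 = -137/7.
On [0, 1], with p_0(x) = a_0 + b_0·x + c_0·x² + d_0·x³: c_0 = M_0/2 = 319/14, d_0 = (M_1 - M_0)/(6h_0) = -165/14, b_0 = Δ_0 - h_0(2M_0 + M_1)/6 = -6.

-11.7857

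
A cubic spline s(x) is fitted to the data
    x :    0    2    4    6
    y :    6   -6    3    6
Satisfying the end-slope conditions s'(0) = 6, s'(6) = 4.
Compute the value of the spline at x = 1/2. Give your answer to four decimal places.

6.1625

Write m_i for s''(x_i). With h_i = 2, 2, 2 and divided differences Δ_i = -6, 9/2, 3/2, the continuity of s' gives the tridiagonal system
  2·m_0 + 8·m_1 + 2·m_2 = 6(Δ_1 - Δ_0) = 63
  2·m_1 + 8·m_2 + 2·m_3 = 6(Δ_2 - Δ_1) = -18
Clamped end conditions give two more equations: 2h_0·m_0 + h_0·m_1 = 6(Δ_0 - s'(0)) = -72 and h_2·m_2 + 2h_2·m_3 = 6(s'(6) - Δ_2) = 15.
Solving: m_0 = -394/15, m_1 = 248/15, m_2 = -251/30, m_3 = 119/15.
On [0, 2], s(x) = 6 + 6·x - 197/15·x² + 107/30·x³.
With x = 1/2: s(1/2) = 493/80.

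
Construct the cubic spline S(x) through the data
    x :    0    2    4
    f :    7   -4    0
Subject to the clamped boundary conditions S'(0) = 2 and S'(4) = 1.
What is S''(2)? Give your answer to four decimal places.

Write σ_i for S''(x_i). With h_i = 2, 2 and divided differences Δ_i = -11/2, 2, the continuity of S' gives the tridiagonal system
  2·σ_0 + 8·σ_1 + 2·σ_2 = 6(Δ_1 - Δ_0) = 45
Clamped end conditions give two more equations: 2h_0·σ_0 + h_0·σ_1 = 6(Δ_0 - S'(0)) = -45 and h_1·σ_1 + 2h_1·σ_2 = 6(S'(4) - Δ_1) = -6.
Solving: σ_0 = -137/8, σ_1 = 47/4, σ_2 = -59/8.

11.7500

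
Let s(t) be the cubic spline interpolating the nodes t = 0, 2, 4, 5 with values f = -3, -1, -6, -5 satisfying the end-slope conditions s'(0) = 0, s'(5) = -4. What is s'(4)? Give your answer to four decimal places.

Write M_i for s''(x_i). With h_i = 2, 2, 1 and divided differences Δ_i = 1, -5/2, 1, the continuity of s' gives the tridiagonal system
  2·M_0 + 8·M_1 + 2·M_2 = 6(Δ_1 - Δ_0) = -21
  2·M_1 + 6·M_2 + 1·M_3 = 6(Δ_2 - Δ_1) = 21
Clamped end conditions give two more equations: 2h_0·M_0 + h_0·M_1 = 6(Δ_0 - s'(0)) = 6 and h_2·M_2 + 2h_2·M_3 = 6(s'(5) - Δ_2) = -30.
Solving the tridiagonal system: M_0 = 205/46, M_1 = -136/23, M_2 = 200/23, M_3 = -445/23.
On [4, 5], s'(t) = b_2 + 2c_2·(t - 4) + 3d_2·(t - 4)² with b_2 = Δ_2 - h_2(2M_2 + M_3)/6 = 61/46, c_2 = M_2/2 = 100/23, d_2 = (M_3 - M_2)/(6h_2) = -215/46. So s'(4) = 61/46.

1.3261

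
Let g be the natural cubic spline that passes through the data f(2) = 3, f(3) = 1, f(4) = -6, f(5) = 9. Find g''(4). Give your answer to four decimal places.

With M_i denoting the second derivative at x_i, h_i = 1, 1, 1, and Δ_i = (y_(i+1) − y_i)/h_i = -2, -7, 15:
  1·M_0 + 4·M_1 + 1·M_2 = 6(Δ_1 - Δ_0) = -30
  1·M_1 + 4·M_2 + 1·M_3 = 6(Δ_2 - Δ_1) = 132
Natural end conditions: M_0 = M_3 = 0.
Solving the tridiagonal system: M_0 = 0, M_1 = -84/5, M_2 = 186/5, M_3 = 0.

37.2000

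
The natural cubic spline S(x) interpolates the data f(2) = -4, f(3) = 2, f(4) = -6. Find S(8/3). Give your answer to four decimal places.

1.2963

With M_i denoting the second derivative at x_i, h_i = 1, 1, and Δ_i = (y_(i+1) − y_i)/h_i = 6, -8:
  1·M_0 + 4·M_1 + 1·M_2 = 6(Δ_1 - Δ_0) = -84
Natural end conditions: M_0 = M_2 = 0.
Solving the tridiagonal system: M_0 = 0, M_1 = -21, M_2 = 0.
On [2, 3], S(x) = -4 + 19/2·(x - 2) + 0·(x - 2)² - 7/2·(x - 2)³.
With (x - 2) = 2/3: S(8/3) = 35/27.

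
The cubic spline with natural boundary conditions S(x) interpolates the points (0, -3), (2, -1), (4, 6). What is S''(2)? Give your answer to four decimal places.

1.8750

Write M_i for S''(x_i). With h_i = 2, 2 and divided differences Δ_i = 1, 7/2, the continuity of S' gives the tridiagonal system
  2·M_0 + 8·M_1 + 2·M_2 = 6(Δ_1 - Δ_0) = 15
Natural end conditions: M_0 = M_2 = 0.
Solving: M_0 = 0, M_1 = 15/8, M_2 = 0.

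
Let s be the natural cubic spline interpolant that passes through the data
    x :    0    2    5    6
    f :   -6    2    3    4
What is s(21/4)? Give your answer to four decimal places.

3.1684

Write M_i for s''(x_i). With h_i = 2, 3, 1 and divided differences Δ_i = 4, 1/3, 1, the continuity of s' gives the tridiagonal system
  2·M_0 + 10·M_1 + 3·M_2 = 6(Δ_1 - Δ_0) = -22
  3·M_1 + 8·M_2 + 1·M_3 = 6(Δ_2 - Δ_1) = 4
Natural end conditions: M_0 = M_3 = 0.
Hence M_0 = 0, M_1 = -188/71, M_2 = 106/71, M_3 = 0.
On [5, 6], s(x) = 3 + 107/213·(x - 5) + 53/71·(x - 5)² - 53/213·(x - 5)³.
With (x - 5) = 1/4: s(21/4) = 14397/4544.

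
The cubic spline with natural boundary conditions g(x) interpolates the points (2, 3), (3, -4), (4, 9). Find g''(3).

With M_i denoting the second derivative at x_i, h_i = 1, 1, and Δ_i = (y_(i+1) − y_i)/h_i = -7, 13:
  1·M_0 + 4·M_1 + 1·M_2 = 6(Δ_1 - Δ_0) = 120
Natural end conditions: M_0 = M_2 = 0.
Forward elimination and back-substitution give M_0 = 0, M_1 = 30, M_2 = 0.

30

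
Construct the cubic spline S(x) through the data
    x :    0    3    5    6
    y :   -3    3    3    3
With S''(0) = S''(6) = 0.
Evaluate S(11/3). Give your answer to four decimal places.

3.2328

With M_i denoting the second derivative at x_i, h_i = 3, 2, 1, and Δ_i = (y_(i+1) − y_i)/h_i = 2, 0, 0:
  3·M_0 + 10·M_1 + 2·M_2 = 6(Δ_1 - Δ_0) = -12
  2·M_1 + 6·M_2 + 1·M_3 = 6(Δ_2 - Δ_1) = 0
Natural end conditions: M_0 = M_3 = 0.
Solving: M_0 = 0, M_1 = -9/7, M_2 = 3/7, M_3 = 0.
On [3, 5], S(x) = 3 + 5/7·(x - 3) - 9/14·(x - 3)² + 1/7·(x - 3)³.
With (x - 3) = 2/3: S(11/3) = 611/189.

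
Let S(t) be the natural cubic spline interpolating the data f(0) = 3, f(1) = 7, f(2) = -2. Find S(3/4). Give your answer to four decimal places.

Put m_i = S'' at the i-th knot. Here h = (1, 1) and Δ = (4, -9), so the interior equations h_(i-1)·m_(i-1) + 2(h_(i-1)+h_i)·m_i + h_i·m_(i+1) = 6(Δ_i − Δ_(i-1)) read
  1·m_0 + 4·m_1 + 1·m_2 = 6(Δ_1 - Δ_0) = -78
Natural end conditions: m_0 = m_2 = 0.
Hence m_0 = 0, m_1 = -39/2, m_2 = 0.
On [0, 1], S(t) = 3 + 29/4·t + 0·t² - 13/4·t³.
With t = 3/4: S(3/4) = 1809/256.

7.0664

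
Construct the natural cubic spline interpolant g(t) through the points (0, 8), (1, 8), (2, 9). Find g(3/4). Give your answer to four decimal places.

With M_i denoting the second derivative at x_i, h_i = 1, 1, and Δ_i = (y_(i+1) − y_i)/h_i = 0, 1:
  1·M_0 + 4·M_1 + 1·M_2 = 6(Δ_1 - Δ_0) = 6
Natural end conditions: M_0 = M_2 = 0.
Solving the tridiagonal system: M_0 = 0, M_1 = 3/2, M_2 = 0.
On [0, 1], g(t) = 8 - 1/4·t + 0·t² + 1/4·t³.
With t = 3/4: g(3/4) = 2027/256.

7.9180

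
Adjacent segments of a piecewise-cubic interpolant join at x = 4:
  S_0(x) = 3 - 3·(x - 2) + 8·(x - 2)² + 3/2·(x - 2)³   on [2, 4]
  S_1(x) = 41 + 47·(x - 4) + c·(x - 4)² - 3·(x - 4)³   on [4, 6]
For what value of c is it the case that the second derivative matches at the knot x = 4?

17

S_0''(x) = 16 + 9·(x - 2), so S_0''(4) = 34. On the right, S_1''(4) = 2c, so c = 17.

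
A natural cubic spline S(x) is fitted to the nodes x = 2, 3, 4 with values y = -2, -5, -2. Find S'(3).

0

With M_i denoting the second derivative at x_i, h_i = 1, 1, and Δ_i = (y_(i+1) − y_i)/h_i = -3, 3:
  1·M_0 + 4·M_1 + 1·M_2 = 6(Δ_1 - Δ_0) = 36
Natural end conditions: M_0 = M_2 = 0.
Hence M_0 = 0, M_1 = 9, M_2 = 0.
On [3, 4], S'(x) = b_1 + 2c_1·(x - 3) + 3d_1·(x - 3)² with b_1 = Δ_1 - h_1(2M_1 + M_2)/6 = 0, c_1 = M_1/2 = 9/2, d_1 = (M_2 - M_1)/(6h_1) = -3/2. So S'(3) = 0.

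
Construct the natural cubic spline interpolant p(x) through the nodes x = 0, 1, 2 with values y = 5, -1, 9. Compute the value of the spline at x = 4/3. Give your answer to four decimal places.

Put M_i = p'' at the i-th knot. Here h = (1, 1) and Δ = (-6, 10), so the interior equations h_(i-1)·M_(i-1) + 2(h_(i-1)+h_i)·M_i + h_i·M_(i+1) = 6(Δ_i − Δ_(i-1)) read
  1·M_0 + 4·M_1 + 1·M_2 = 6(Δ_1 - Δ_0) = 96
Natural end conditions: M_0 = M_2 = 0.
Hence M_0 = 0, M_1 = 24, M_2 = 0.
On [1, 2], p(x) = -1 + 2·(x - 1) + 12·(x - 1)² - 4·(x - 1)³.
With (x - 1) = 1/3: p(4/3) = 23/27.

0.8519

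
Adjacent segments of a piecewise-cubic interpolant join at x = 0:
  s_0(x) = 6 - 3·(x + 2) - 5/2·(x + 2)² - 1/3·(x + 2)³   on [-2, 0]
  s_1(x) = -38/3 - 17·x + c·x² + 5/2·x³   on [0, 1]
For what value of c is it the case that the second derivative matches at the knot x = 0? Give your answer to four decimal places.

-4.5000

s_0''(x) = -5 - 2·(x + 2), so s_0''(0) = -9. On the right, s_1''(0) = 2c, so c = -9/2.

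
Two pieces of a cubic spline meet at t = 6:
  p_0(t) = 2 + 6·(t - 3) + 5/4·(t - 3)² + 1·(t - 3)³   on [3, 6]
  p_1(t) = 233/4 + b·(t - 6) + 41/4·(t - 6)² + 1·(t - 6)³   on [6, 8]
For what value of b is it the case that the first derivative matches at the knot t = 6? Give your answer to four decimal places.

p_0'(t) = 6 + 5/2·(t - 3) + 3·(t - 3)², so p_0'(6) = 81/2. On the right, p_1'(6) = b, so b = 81/2.

40.5000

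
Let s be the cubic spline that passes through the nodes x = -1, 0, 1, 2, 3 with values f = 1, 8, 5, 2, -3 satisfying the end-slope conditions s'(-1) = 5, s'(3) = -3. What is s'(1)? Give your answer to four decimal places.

Put M_i = s'' at the i-th knot. Here h = (1, 1, 1, 1) and Δ = (7, -3, -3, -5), so the interior equations h_(i-1)·M_(i-1) + 2(h_(i-1)+h_i)·M_i + h_i·M_(i+1) = 6(Δ_i − Δ_(i-1)) read
  1·M_0 + 4·M_1 + 1·M_2 = 6(Δ_1 - Δ_0) = -60
  1·M_1 + 4·M_2 + 1·M_3 = 6(Δ_2 - Δ_1) = 0
  1·M_2 + 4·M_3 + 1·M_4 = 6(Δ_3 - Δ_2) = -12
Clamped end conditions give two more equations: 2h_0·M_0 + h_0·M_1 = 6(Δ_0 - s'(-1)) = 12 and h_3·M_3 + 2h_3·M_4 = 6(s'(3) - Δ_3) = 12.
Forward elimination and back-substitution give M_0 = 115/7, M_1 = -146/7, M_2 = 7, M_3 = -50/7, M_4 = 67/7.
On [1, 2], s'(x) = b_2 + 2c_2·(x - 1) + 3d_2·(x - 1)² with b_2 = Δ_2 - h_2(2M_2 + M_3)/6 = -29/7, c_2 = M_2/2 = 7/2, d_2 = (M_3 - M_2)/(6h_2) = -33/14. So s'(1) = -29/7.

-4.1429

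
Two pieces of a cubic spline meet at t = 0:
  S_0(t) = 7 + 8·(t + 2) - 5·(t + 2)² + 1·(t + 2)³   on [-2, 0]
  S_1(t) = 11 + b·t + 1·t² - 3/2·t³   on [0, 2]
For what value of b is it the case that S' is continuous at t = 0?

0

S_0'(t) = 8 - 10·(t + 2) + 3·(t + 2)², so S_0'(0) = 0. On the right, S_1'(0) = b, so b = 0.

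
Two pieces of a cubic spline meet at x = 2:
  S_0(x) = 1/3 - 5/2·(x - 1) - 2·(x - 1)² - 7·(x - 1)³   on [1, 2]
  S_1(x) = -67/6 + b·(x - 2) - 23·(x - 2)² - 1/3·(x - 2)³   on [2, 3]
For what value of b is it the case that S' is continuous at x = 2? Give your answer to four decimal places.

S_0'(x) = -5/2 - 4·(x - 1) - 21·(x - 1)², so S_0'(2) = -55/2. On the right, S_1'(2) = b, so b = -55/2.

-27.5000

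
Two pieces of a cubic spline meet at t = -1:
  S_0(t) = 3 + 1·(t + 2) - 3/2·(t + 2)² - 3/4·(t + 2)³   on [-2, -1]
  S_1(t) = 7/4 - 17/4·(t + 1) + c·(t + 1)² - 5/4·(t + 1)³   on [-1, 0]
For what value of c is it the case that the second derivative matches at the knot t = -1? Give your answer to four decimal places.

-3.7500

S_0''(t) = -3 - 9/2·(t + 2), so S_0''(-1) = -15/2. On the right, S_1''(-1) = 2c, so c = -15/4.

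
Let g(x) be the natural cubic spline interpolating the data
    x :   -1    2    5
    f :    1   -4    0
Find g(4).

-2

Write M_i for g''(x_i). With h_i = 3, 3 and divided differences Δ_i = -5/3, 4/3, the continuity of g' gives the tridiagonal system
  3·M_0 + 12·M_1 + 3·M_2 = 6(Δ_1 - Δ_0) = 18
Natural end conditions: M_0 = M_2 = 0.
Solving: M_0 = 0, M_1 = 3/2, M_2 = 0.
On [2, 5], g(x) = -4 - 1/6·(x - 2) + 3/4·(x - 2)² - 1/12·(x - 2)³.
With (x - 2) = 2: g(4) = -2.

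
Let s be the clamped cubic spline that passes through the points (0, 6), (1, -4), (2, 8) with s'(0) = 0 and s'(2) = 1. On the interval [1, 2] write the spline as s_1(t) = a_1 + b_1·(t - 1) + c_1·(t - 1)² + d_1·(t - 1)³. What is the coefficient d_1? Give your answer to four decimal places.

-21.7500

Let M_i = s''(x_i). Step sizes h_i = 1, 1; slopes of the chords Δ_i = (y_(i+1) - y_i)/h_i = -10, 12.
  1·M_0 + 4·M_1 + 1·M_2 = 6(Δ_1 - Δ_0) = 132
Clamped end conditions give two more equations: 2h_0·M_0 + h_0·M_1 = 6(Δ_0 - s'(0)) = -60 and h_1·M_1 + 2h_1·M_2 = 6(s'(2) - Δ_1) = -66.
Solving: M_0 = -125/2, M_1 = 65, M_2 = -131/2.
On [1, 2], with s_1(t) = a_1 + b_1·(t - 1) + c_1·(t - 1)² + d_1·(t - 1)³: c_1 = M_1/2 = 65/2, d_1 = (M_2 - M_1)/(6h_1) = -87/4, b_1 = Δ_1 - h_1(2M_1 + M_2)/6 = 5/4.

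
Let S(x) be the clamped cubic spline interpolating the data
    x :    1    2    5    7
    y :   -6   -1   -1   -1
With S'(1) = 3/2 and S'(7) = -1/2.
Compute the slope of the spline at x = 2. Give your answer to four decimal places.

5.1731

With M_i denoting the second derivative at x_i, h_i = 1, 3, 2, and Δ_i = (y_(i+1) − y_i)/h_i = 5, 0, 0:
  1·M_0 + 8·M_1 + 3·M_2 = 6(Δ_1 - Δ_0) = -30
  3·M_1 + 10·M_2 + 2·M_3 = 6(Δ_2 - Δ_1) = 0
Clamped end conditions give two more equations: 2h_0·M_0 + h_0·M_1 = 6(Δ_0 - S'(1)) = 21 and h_2·M_2 + 2h_2·M_3 = 6(S'(7) - Δ_2) = -3.
Hence M_0 = 355/26, M_1 = -82/13, M_2 = 59/26, M_3 = -49/26.
On [2, 5], S'(x) = b_1 + 2c_1·(x - 2) + 3d_1·(x - 2)² with b_1 = Δ_1 - h_1(2M_1 + M_2)/6 = 269/52, c_1 = M_1/2 = -41/13, d_1 = (M_2 - M_1)/(6h_1) = 223/468. So S'(2) = 269/52.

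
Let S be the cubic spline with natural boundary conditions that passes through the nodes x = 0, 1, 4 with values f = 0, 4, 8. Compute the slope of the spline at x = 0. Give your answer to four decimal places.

4.3333

Write M_i for S''(x_i). With h_i = 1, 3 and divided differences Δ_i = 4, 4/3, the continuity of S' gives the tridiagonal system
  1·M_0 + 8·M_1 + 3·M_2 = 6(Δ_1 - Δ_0) = -16
Natural end conditions: M_0 = M_2 = 0.
Forward elimination and back-substitution give M_0 = 0, M_1 = -2, M_2 = 0.
On [0, 1], S'(x) = b_0 + 2c_0·x + 3d_0·x² with b_0 = Δ_0 - h_0(2M_0 + M_1)/6 = 13/3, c_0 = M_0/2 = 0, d_0 = (M_1 - M_0)/(6h_0) = -1/3. So S'(0) = 13/3.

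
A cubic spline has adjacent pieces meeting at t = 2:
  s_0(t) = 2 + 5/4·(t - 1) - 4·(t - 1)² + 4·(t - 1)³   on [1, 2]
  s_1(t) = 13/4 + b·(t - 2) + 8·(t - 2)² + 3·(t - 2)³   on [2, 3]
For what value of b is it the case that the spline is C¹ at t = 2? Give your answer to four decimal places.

5.2500

s_0'(t) = 5/4 - 8·(t - 1) + 12·(t - 1)², so s_0'(2) = 21/4. On the right, s_1'(2) = b, so b = 21/4.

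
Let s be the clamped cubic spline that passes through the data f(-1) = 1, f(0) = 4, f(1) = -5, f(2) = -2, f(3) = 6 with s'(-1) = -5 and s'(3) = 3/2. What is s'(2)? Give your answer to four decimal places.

Write M_i for s''(x_i). With h_i = 1, 1, 1, 1 and divided differences Δ_i = 3, -9, 3, 8, the continuity of s' gives the tridiagonal system
  1·M_0 + 4·M_1 + 1·M_2 = 6(Δ_1 - Δ_0) = -72
  1·M_1 + 4·M_2 + 1·M_3 = 6(Δ_2 - Δ_1) = 72
  1·M_2 + 4·M_3 + 1·M_4 = 6(Δ_3 - Δ_2) = 30
Clamped end conditions give two more equations: 2h_0·M_0 + h_0·M_1 = 6(Δ_0 - s'(-1)) = 48 and h_3·M_3 + 2h_3·M_4 = 6(s'(3) - Δ_3) = -39.
Solving the tridiagonal system: M_0 = 2311/56, M_1 = -967/28, M_2 = 199/8, M_3 = 197/28, M_4 = -1289/56.
On [2, 3], s'(x) = b_3 + 2c_3·(x - 2) + 3d_3·(x - 2)² with b_3 = Δ_3 - h_3(2M_3 + M_4)/6 = 1063/112, c_3 = M_3/2 = 197/56, d_3 = (M_4 - M_3)/(6h_3) = -561/112. So s'(2) = 1063/112.

9.4911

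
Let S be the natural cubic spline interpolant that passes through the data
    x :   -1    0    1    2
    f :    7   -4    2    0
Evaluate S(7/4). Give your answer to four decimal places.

Write M_i for S''(x_i). With h_i = 1, 1, 1 and divided differences Δ_i = -11, 6, -2, the continuity of S' gives the tridiagonal system
  1·M_0 + 4·M_1 + 1·M_2 = 6(Δ_1 - Δ_0) = 102
  1·M_1 + 4·M_2 + 1·M_3 = 6(Δ_2 - Δ_1) = -48
Natural end conditions: M_0 = M_3 = 0.
Forward elimination and back-substitution give M_0 = 0, M_1 = 152/5, M_2 = -98/5, M_3 = 0.
On [1, 2], S(x) = 2 + 68/15·(x - 1) - 49/5·(x - 1)² + 49/15·(x - 1)³.
With (x - 1) = 3/4: S(7/4) = 81/64.

1.2656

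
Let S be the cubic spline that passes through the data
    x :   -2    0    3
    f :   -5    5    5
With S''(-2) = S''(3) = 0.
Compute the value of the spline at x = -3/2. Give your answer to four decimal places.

Let M_i = S''(x_i). Step sizes h_i = 2, 3; slopes of the chords Δ_i = (y_(i+1) - y_i)/h_i = 5, 0.
  2·M_0 + 10·M_1 + 3·M_2 = 6(Δ_1 - Δ_0) = -30
Natural end conditions: M_0 = M_2 = 0.
Forward elimination and back-substitution give M_0 = 0, M_1 = -3, M_2 = 0.
On [-2, 0], S(x) = -5 + 6·(x + 2) + 0·(x + 2)² - 1/4·(x + 2)³.
With (x + 2) = 1/2: S(-3/2) = -65/32.

-2.0313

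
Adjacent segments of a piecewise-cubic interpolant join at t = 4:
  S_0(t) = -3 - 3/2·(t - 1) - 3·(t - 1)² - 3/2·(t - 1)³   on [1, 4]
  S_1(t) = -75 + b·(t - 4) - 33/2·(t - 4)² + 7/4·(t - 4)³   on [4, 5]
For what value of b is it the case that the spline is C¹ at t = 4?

-60

S_0'(t) = -3/2 - 6·(t - 1) - 9/2·(t - 1)², so S_0'(4) = -60. On the right, S_1'(4) = b, so b = -60.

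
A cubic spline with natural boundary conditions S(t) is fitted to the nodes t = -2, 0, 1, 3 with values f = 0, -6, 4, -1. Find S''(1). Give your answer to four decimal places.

Write σ_i for S''(x_i). With h_i = 2, 1, 2 and divided differences Δ_i = -3, 10, -5/2, the continuity of S' gives the tridiagonal system
  2·σ_0 + 6·σ_1 + 1·σ_2 = 6(Δ_1 - Δ_0) = 78
  1·σ_1 + 6·σ_2 + 2·σ_3 = 6(Δ_2 - Δ_1) = -75
Natural end conditions: σ_0 = σ_3 = 0.
Hence σ_0 = 0, σ_1 = 543/35, σ_2 = -528/35, σ_3 = 0.

-15.0857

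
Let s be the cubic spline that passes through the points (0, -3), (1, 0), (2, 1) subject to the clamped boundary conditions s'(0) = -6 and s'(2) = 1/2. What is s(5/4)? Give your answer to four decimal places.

0.7480

Put σ_i = s'' at the i-th knot. Here h = (1, 1) and Δ = (3, 1), so the interior equations h_(i-1)·σ_(i-1) + 2(h_(i-1)+h_i)·σ_i + h_i·σ_(i+1) = 6(Δ_i − Δ_(i-1)) read
  1·σ_0 + 4·σ_1 + 1·σ_2 = 6(Δ_1 - Δ_0) = -12
Clamped end conditions give two more equations: 2h_0·σ_0 + h_0·σ_1 = 6(Δ_0 - s'(0)) = 54 and h_1·σ_1 + 2h_1·σ_2 = 6(s'(2) - Δ_1) = -3.
Solving the tridiagonal system: σ_0 = 133/4, σ_1 = -25/2, σ_2 = 19/4.
On [1, 2], s(t) = 0 + 35/8·(t - 1) - 25/4·(t - 1)² + 23/8·(t - 1)³.
With (t - 1) = 1/4: s(5/4) = 383/512.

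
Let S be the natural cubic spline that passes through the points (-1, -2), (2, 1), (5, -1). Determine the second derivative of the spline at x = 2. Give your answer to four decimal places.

-0.8333

Put M_i = S'' at the i-th knot. Here h = (3, 3) and Δ = (1, -2/3), so the interior equations h_(i-1)·M_(i-1) + 2(h_(i-1)+h_i)·M_i + h_i·M_(i+1) = 6(Δ_i − Δ_(i-1)) read
  3·M_0 + 12·M_1 + 3·M_2 = 6(Δ_1 - Δ_0) = -10
Natural end conditions: M_0 = M_2 = 0.
Solving: M_0 = 0, M_1 = -5/6, M_2 = 0.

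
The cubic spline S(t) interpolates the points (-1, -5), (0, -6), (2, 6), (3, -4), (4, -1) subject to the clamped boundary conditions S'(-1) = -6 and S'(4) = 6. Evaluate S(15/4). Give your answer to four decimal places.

Write σ_i for S''(x_i). With h_i = 1, 2, 1, 1 and divided differences Δ_i = -1, 6, -10, 3, the continuity of S' gives the tridiagonal system
  1·σ_0 + 6·σ_1 + 2·σ_2 = 6(Δ_1 - Δ_0) = 42
  2·σ_1 + 6·σ_2 + 1·σ_3 = 6(Δ_2 - Δ_1) = -96
  1·σ_2 + 4·σ_3 + 1·σ_4 = 6(Δ_3 - Δ_2) = 78
Clamped end conditions give two more equations: 2h_0·σ_0 + h_0·σ_1 = 6(Δ_0 - S'(-1)) = 30 and h_3·σ_3 + 2h_3·σ_4 = 6(S'(4) - Δ_3) = 18.
Hence σ_0 = 255/32, σ_1 = 225/16, σ_2 = -1611/64, σ_3 = 861/32, σ_4 = -285/64.
On [3, 4], S(t) = -4 - 669/128·(t - 3) + 861/64·(t - 3)² - 669/128·(t - 3)³.
With (t - 3) = 3/4: S(15/4) = -20951/8192.

-2.5575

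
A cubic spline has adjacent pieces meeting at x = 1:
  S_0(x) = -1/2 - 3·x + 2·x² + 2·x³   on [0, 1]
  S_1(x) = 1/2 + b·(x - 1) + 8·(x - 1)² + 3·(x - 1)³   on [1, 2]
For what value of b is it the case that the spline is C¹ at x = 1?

7

S_0'(x) = -3 + 4·x + 6·x², so S_0'(1) = 7. On the right, S_1'(1) = b, so b = 7.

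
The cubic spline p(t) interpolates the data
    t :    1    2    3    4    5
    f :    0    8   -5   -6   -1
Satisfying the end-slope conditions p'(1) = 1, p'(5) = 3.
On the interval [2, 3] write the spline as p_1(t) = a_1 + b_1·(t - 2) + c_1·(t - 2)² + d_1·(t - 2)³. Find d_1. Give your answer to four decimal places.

With M_i denoting the second derivative at x_i, h_i = 1, 1, 1, 1, and Δ_i = (y_(i+1) − y_i)/h_i = 8, -13, -1, 5:
  1·M_0 + 4·M_1 + 1·M_2 = 6(Δ_1 - Δ_0) = -126
  1·M_1 + 4·M_2 + 1·M_3 = 6(Δ_2 - Δ_1) = 72
  1·M_2 + 4·M_3 + 1·M_4 = 6(Δ_3 - Δ_2) = 36
Clamped end conditions give two more equations: 2h_0·M_0 + h_0·M_1 = 6(Δ_0 - p'(1)) = 42 and h_3·M_3 + 2h_3·M_4 = 6(p'(5) - Δ_3) = -12.
Solving the tridiagonal system: M_0 = 185/4, M_1 = -101/2, M_2 = 119/4, M_3 = 7/2, M_4 = -31/4.
On [2, 3], with p_1(t) = a_1 + b_1·(t - 2) + c_1·(t - 2)² + d_1·(t - 2)³: c_1 = M_1/2 = -101/4, d_1 = (M_2 - M_1)/(6h_1) = 107/8, b_1 = Δ_1 - h_1(2M_1 + M_2)/6 = -9/8.

13.3750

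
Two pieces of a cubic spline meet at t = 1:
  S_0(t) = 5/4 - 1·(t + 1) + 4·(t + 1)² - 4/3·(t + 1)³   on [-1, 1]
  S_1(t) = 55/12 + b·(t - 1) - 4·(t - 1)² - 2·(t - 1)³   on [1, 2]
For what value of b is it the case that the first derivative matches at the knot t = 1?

S_0'(t) = -1 + 8·(t + 1) - 4·(t + 1)², so S_0'(1) = -1. On the right, S_1'(1) = b, so b = -1.

-1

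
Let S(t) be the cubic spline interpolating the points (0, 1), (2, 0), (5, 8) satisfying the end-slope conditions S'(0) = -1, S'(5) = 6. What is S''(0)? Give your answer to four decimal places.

With M_i denoting the second derivative at x_i, h_i = 2, 3, and Δ_i = (y_(i+1) − y_i)/h_i = -1/2, 8/3:
  2·M_0 + 10·M_1 + 3·M_2 = 6(Δ_1 - Δ_0) = 19
Clamped end conditions give two more equations: 2h_0·M_0 + h_0·M_1 = 6(Δ_0 - S'(0)) = 3 and h_1·M_1 + 2h_1·M_2 = 6(S'(5) - Δ_1) = 20.
Hence M_0 = 1/4, M_1 = 1, M_2 = 17/6.

0.2500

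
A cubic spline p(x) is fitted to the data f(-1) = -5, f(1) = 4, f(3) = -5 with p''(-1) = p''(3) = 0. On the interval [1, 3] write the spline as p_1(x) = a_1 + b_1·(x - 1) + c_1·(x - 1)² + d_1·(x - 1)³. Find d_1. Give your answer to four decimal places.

Put M_i = p'' at the i-th knot. Here h = (2, 2) and Δ = (9/2, -9/2), so the interior equations h_(i-1)·M_(i-1) + 2(h_(i-1)+h_i)·M_i + h_i·M_(i+1) = 6(Δ_i − Δ_(i-1)) read
  2·M_0 + 8·M_1 + 2·M_2 = 6(Δ_1 - Δ_0) = -54
Natural end conditions: M_0 = M_2 = 0.
Solving the tridiagonal system: M_0 = 0, M_1 = -27/4, M_2 = 0.
On [1, 3], with p_1(x) = a_1 + b_1·(x - 1) + c_1·(x - 1)² + d_1·(x - 1)³: c_1 = M_1/2 = -27/8, d_1 = (M_2 - M_1)/(6h_1) = 9/16, b_1 = Δ_1 - h_1(2M_1 + M_2)/6 = 0.

0.5625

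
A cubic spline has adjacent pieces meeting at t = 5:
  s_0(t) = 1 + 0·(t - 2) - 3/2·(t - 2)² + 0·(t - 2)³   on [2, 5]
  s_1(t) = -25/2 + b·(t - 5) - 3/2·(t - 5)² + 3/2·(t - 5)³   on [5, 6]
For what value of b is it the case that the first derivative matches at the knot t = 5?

-9

s_0'(t) = 0 - 3·(t - 2) + 0·(t - 2)², so s_0'(5) = -9. On the right, s_1'(5) = b, so b = -9.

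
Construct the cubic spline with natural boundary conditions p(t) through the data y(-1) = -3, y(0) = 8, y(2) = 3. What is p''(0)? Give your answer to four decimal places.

-13.5000

With M_i denoting the second derivative at x_i, h_i = 1, 2, and Δ_i = (y_(i+1) − y_i)/h_i = 11, -5/2:
  1·M_0 + 6·M_1 + 2·M_2 = 6(Δ_1 - Δ_0) = -81
Natural end conditions: M_0 = M_2 = 0.
Solving the tridiagonal system: M_0 = 0, M_1 = -27/2, M_2 = 0.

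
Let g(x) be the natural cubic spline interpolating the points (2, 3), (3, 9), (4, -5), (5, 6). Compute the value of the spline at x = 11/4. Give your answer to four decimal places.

Let m_i = g''(x_i). Step sizes h_i = 1, 1, 1; slopes of the chords Δ_i = (y_(i+1) - y_i)/h_i = 6, -14, 11.
  1·m_0 + 4·m_1 + 1·m_2 = 6(Δ_1 - Δ_0) = -120
  1·m_1 + 4·m_2 + 1·m_3 = 6(Δ_2 - Δ_1) = 150
Natural end conditions: m_0 = m_3 = 0.
Forward elimination and back-substitution give m_0 = 0, m_1 = -42, m_2 = 48, m_3 = 0.
On [2, 3], g(x) = 3 + 13·(x - 2) + 0·(x - 2)² - 7·(x - 2)³.
With (x - 2) = 3/4: g(11/4) = 627/64.

9.7969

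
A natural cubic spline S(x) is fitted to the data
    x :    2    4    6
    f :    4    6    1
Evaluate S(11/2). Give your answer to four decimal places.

2.6602

Write M_i for S''(x_i). With h_i = 2, 2 and divided differences Δ_i = 1, -5/2, the continuity of S' gives the tridiagonal system
  2·M_0 + 8·M_1 + 2·M_2 = 6(Δ_1 - Δ_0) = -21
Natural end conditions: M_0 = M_2 = 0.
Solving: M_0 = 0, M_1 = -21/8, M_2 = 0.
On [4, 6], S(x) = 6 - 3/4·(x - 4) - 21/16·(x - 4)² + 7/32·(x - 4)³.
With (x - 4) = 3/2: S(11/2) = 681/256.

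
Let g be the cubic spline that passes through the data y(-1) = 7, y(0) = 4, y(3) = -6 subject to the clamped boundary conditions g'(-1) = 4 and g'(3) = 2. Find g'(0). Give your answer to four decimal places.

-6.3750

Put M_i = g'' at the i-th knot. Here h = (1, 3) and Δ = (-3, -10/3), so the interior equations h_(i-1)·M_(i-1) + 2(h_(i-1)+h_i)·M_i + h_i·M_(i+1) = 6(Δ_i − Δ_(i-1)) read
  1·M_0 + 8·M_1 + 3·M_2 = 6(Δ_1 - Δ_0) = -2
Clamped end conditions give two more equations: 2h_0·M_0 + h_0·M_1 = 6(Δ_0 - g'(-1)) = -42 and h_1·M_1 + 2h_1·M_2 = 6(g'(3) - Δ_1) = 32.
Solving the tridiagonal system: M_0 = -85/4, M_1 = 1/2, M_2 = 61/12.
On [0, 3], g'(x) = b_1 + 2c_1·x + 3d_1·x² with b_1 = Δ_1 - h_1(2M_1 + M_2)/6 = -51/8, c_1 = M_1/2 = 1/4, d_1 = (M_2 - M_1)/(6h_1) = 55/216. So g'(0) = -51/8.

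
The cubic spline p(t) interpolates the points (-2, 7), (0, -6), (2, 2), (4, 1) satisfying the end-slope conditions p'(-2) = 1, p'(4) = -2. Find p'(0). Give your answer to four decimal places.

With m_i denoting the second derivative at x_i, h_i = 2, 2, 2, and Δ_i = (y_(i+1) − y_i)/h_i = -13/2, 4, -1/2:
  2·m_0 + 8·m_1 + 2·m_2 = 6(Δ_1 - Δ_0) = 63
  2·m_1 + 8·m_2 + 2·m_3 = 6(Δ_2 - Δ_1) = -27
Clamped end conditions give two more equations: 2h_0·m_0 + h_0·m_1 = 6(Δ_0 - p'(-2)) = -45 and h_2·m_2 + 2h_2·m_3 = 6(p'(4) - Δ_2) = -9.
Forward elimination and back-substitution give m_0 = -92/5, m_1 = 143/10, m_2 = -73/10, m_3 = 7/5.
On [0, 2], p'(t) = b_1 + 2c_1·t + 3d_1·t² with b_1 = Δ_1 - h_1(2m_1 + m_2)/6 = -31/10, c_1 = m_1/2 = 143/20, d_1 = (m_2 - m_1)/(6h_1) = -9/5. So p'(0) = -31/10.

-3.1000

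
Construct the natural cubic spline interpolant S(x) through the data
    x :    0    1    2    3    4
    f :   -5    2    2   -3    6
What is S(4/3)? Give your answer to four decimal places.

Put σ_i = S'' at the i-th knot. Here h = (1, 1, 1, 1) and Δ = (7, 0, -5, 9), so the interior equations h_(i-1)·σ_(i-1) + 2(h_(i-1)+h_i)·σ_i + h_i·σ_(i+1) = 6(Δ_i − Δ_(i-1)) read
  1·σ_0 + 4·σ_1 + 1·σ_2 = 6(Δ_1 - Δ_0) = -42
  1·σ_1 + 4·σ_2 + 1·σ_3 = 6(Δ_2 - Δ_1) = -30
  1·σ_2 + 4·σ_3 + 1·σ_4 = 6(Δ_3 - Δ_2) = 84
Natural end conditions: σ_0 = σ_4 = 0.
Hence σ_0 = 0, σ_1 = -213/28, σ_2 = -81/7, σ_3 = 669/28, σ_4 = 0.
On [1, 2], S(x) = 2 + 125/28·(x - 1) - 213/56·(x - 1)² - 37/56·(x - 1)³.
With (x - 1) = 1/3: S(4/3) = 2299/756.

3.0410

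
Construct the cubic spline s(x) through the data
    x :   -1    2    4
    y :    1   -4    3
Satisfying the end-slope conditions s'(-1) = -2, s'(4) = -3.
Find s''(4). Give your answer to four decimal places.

Write M_i for s''(x_i). With h_i = 3, 2 and divided differences Δ_i = -5/3, 7/2, the continuity of s' gives the tridiagonal system
  3·M_0 + 10·M_1 + 2·M_2 = 6(Δ_1 - Δ_0) = 31
Clamped end conditions give two more equations: 2h_0·M_0 + h_0·M_1 = 6(Δ_0 - s'(-1)) = 2 and h_1·M_1 + 2h_1·M_2 = 6(s'(4) - Δ_1) = -39.
Forward elimination and back-substitution give M_0 = -89/30, M_1 = 33/5, M_2 = -261/20.

-13.0500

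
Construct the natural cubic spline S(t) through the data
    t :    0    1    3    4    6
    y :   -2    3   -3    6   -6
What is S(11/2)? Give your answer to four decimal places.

-0.1371

Write M_i for S''(x_i). With h_i = 1, 2, 1, 2 and divided differences Δ_i = 5, -3, 9, -6, the continuity of S' gives the tridiagonal system
  1·M_0 + 6·M_1 + 2·M_2 = 6(Δ_1 - Δ_0) = -48
  2·M_1 + 6·M_2 + 1·M_3 = 6(Δ_2 - Δ_1) = 72
  1·M_2 + 6·M_3 + 2·M_4 = 6(Δ_3 - Δ_2) = -90
Natural end conditions: M_0 = M_4 = 0.
Solving: M_0 = 0, M_1 = -454/31, M_2 = 618/31, M_3 = -568/31, M_4 = 0.
On [4, 6], S(t) = 6 + 578/93·(t - 4) - 284/31·(t - 4)² + 142/93·(t - 4)³.
With (t - 4) = 3/2: S(11/2) = -17/124.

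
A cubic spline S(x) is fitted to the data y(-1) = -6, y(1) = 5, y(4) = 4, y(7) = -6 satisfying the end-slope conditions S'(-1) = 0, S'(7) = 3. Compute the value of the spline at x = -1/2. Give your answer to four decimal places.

-4.8191

Let σ_i = S''(x_i). Step sizes h_i = 2, 3, 3; slopes of the chords Δ_i = (y_(i+1) - y_i)/h_i = 11/2, -1/3, -10/3.
  2·σ_0 + 10·σ_1 + 3·σ_2 = 6(Δ_1 - Δ_0) = -35
  3·σ_1 + 12·σ_2 + 3·σ_3 = 6(Δ_2 - Δ_1) = -18
Clamped end conditions give two more equations: 2h_0·σ_0 + h_0·σ_1 = 6(Δ_0 - S'(-1)) = 33 and h_2·σ_2 + 2h_2·σ_3 = 6(S'(7) - Δ_2) = 38.
Hence σ_0 = 409/38, σ_1 = -191/38, σ_2 = -119/57, σ_3 = 841/114.
On [-1, 1], S(x) = -6 + 0·(x + 1) + 409/76·(x + 1)² - 25/19·(x + 1)³.
With (x + 1) = 1/2: S(-1/2) = -1465/304.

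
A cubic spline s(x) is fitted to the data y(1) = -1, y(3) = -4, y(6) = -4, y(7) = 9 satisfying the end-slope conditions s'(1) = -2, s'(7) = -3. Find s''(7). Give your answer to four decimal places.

-57.5000

With m_i denoting the second derivative at x_i, h_i = 2, 3, 1, and Δ_i = (y_(i+1) − y_i)/h_i = -3/2, 0, 13:
  2·m_0 + 10·m_1 + 3·m_2 = 6(Δ_1 - Δ_0) = 9
  3·m_1 + 8·m_2 + 1·m_3 = 6(Δ_2 - Δ_1) = 78
Clamped end conditions give two more equations: 2h_0·m_0 + h_0·m_1 = 6(Δ_0 - s'(1)) = 3 and h_2·m_2 + 2h_2·m_3 = 6(s'(7) - Δ_2) = -96.
Solving the tridiagonal system: m_0 = 7/2, m_1 = -11/2, m_2 = 19, m_3 = -115/2.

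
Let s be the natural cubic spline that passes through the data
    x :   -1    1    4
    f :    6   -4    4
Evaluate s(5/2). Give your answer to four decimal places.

-2.5875

Put M_i = s'' at the i-th knot. Here h = (2, 3) and Δ = (-5, 8/3), so the interior equations h_(i-1)·M_(i-1) + 2(h_(i-1)+h_i)·M_i + h_i·M_(i+1) = 6(Δ_i − Δ_(i-1)) read
  2·M_0 + 10·M_1 + 3·M_2 = 6(Δ_1 - Δ_0) = 46
Natural end conditions: M_0 = M_2 = 0.
Solving: M_0 = 0, M_1 = 23/5, M_2 = 0.
On [1, 4], s(x) = -4 - 29/15·(x - 1) + 23/10·(x - 1)² - 23/90·(x - 1)³.
With (x - 1) = 3/2: s(5/2) = -207/80.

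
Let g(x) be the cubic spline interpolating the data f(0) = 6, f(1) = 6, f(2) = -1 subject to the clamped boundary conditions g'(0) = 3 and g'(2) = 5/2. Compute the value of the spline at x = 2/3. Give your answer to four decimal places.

7.2037

Let M_i = g''(x_i). Step sizes h_i = 1, 1; slopes of the chords Δ_i = (y_(i+1) - y_i)/h_i = 0, -7.
  1·M_0 + 4·M_1 + 1·M_2 = 6(Δ_1 - Δ_0) = -42
Clamped end conditions give two more equations: 2h_0·M_0 + h_0·M_1 = 6(Δ_0 - g'(0)) = -18 and h_1·M_1 + 2h_1·M_2 = 6(g'(2) - Δ_1) = 57.
Solving the tridiagonal system: M_0 = 5/4, M_1 = -41/2, M_2 = 155/4.
On [0, 1], g(x) = 6 + 3·x + 5/8·x² - 29/8·x³.
With x = 2/3: g(2/3) = 389/54.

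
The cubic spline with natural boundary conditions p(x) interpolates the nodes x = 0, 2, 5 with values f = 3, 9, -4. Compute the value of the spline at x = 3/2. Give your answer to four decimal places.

8.4625

Put σ_i = p'' at the i-th knot. Here h = (2, 3) and Δ = (3, -13/3), so the interior equations h_(i-1)·σ_(i-1) + 2(h_(i-1)+h_i)·σ_i + h_i·σ_(i+1) = 6(Δ_i − Δ_(i-1)) read
  2·σ_0 + 10·σ_1 + 3·σ_2 = 6(Δ_1 - Δ_0) = -44
Natural end conditions: σ_0 = σ_2 = 0.
Solving: σ_0 = 0, σ_1 = -22/5, σ_2 = 0.
On [0, 2], p(x) = 3 + 67/15·x + 0·x² - 11/30·x³.
With x = 3/2: p(3/2) = 677/80.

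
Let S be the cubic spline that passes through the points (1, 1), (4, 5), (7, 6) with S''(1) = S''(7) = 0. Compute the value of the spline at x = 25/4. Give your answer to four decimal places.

Write σ_i for S''(x_i). With h_i = 3, 3 and divided differences Δ_i = 4/3, 1/3, the continuity of S' gives the tridiagonal system
  3·σ_0 + 12·σ_1 + 3·σ_2 = 6(Δ_1 - Δ_0) = -6
Natural end conditions: σ_0 = σ_2 = 0.
Forward elimination and back-substitution give σ_0 = 0, σ_1 = -1/2, σ_2 = 0.
On [4, 7], S(x) = 5 + 5/6·(x - 4) - 1/4·(x - 4)² + 1/36·(x - 4)³.
With (x - 4) = 9/4: S(25/4) = 1517/256.

5.9258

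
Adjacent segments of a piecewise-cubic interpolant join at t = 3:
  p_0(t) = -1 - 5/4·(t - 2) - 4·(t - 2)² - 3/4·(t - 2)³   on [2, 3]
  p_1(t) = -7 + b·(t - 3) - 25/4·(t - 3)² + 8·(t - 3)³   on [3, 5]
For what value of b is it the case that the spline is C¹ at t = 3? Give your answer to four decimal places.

p_0'(t) = -5/4 - 8·(t - 2) - 9/4·(t - 2)², so p_0'(3) = -23/2. On the right, p_1'(3) = b, so b = -23/2.

-11.5000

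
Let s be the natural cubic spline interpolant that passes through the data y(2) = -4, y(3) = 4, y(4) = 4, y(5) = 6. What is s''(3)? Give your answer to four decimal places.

Write m_i for s''(x_i). With h_i = 1, 1, 1 and divided differences Δ_i = 8, 0, 2, the continuity of s' gives the tridiagonal system
  1·m_0 + 4·m_1 + 1·m_2 = 6(Δ_1 - Δ_0) = -48
  1·m_1 + 4·m_2 + 1·m_3 = 6(Δ_2 - Δ_1) = 12
Natural end conditions: m_0 = m_3 = 0.
Forward elimination and back-substitution give m_0 = 0, m_1 = -68/5, m_2 = 32/5, m_3 = 0.

-13.6000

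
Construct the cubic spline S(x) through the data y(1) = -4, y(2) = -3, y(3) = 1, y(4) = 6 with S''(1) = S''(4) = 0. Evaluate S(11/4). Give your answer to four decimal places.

With m_i denoting the second derivative at x_i, h_i = 1, 1, 1, and Δ_i = (y_(i+1) − y_i)/h_i = 1, 4, 5:
  1·m_0 + 4·m_1 + 1·m_2 = 6(Δ_1 - Δ_0) = 18
  1·m_1 + 4·m_2 + 1·m_3 = 6(Δ_2 - Δ_1) = 6
Natural end conditions: m_0 = m_3 = 0.
Hence m_0 = 0, m_1 = 22/5, m_2 = 2/5, m_3 = 0.
On [2, 3], S(x) = -3 + 37/15·(x - 2) + 11/5·(x - 2)² - 2/3·(x - 2)³.
With (x - 2) = 3/4: S(11/4) = -31/160.

-0.1938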